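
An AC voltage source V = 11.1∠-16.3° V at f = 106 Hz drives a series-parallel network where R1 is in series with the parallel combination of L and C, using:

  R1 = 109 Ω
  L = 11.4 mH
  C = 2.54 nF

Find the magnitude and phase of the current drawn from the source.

Step 1 — Angular frequency: ω = 2π·f = 2π·106 = 666 rad/s.
Step 2 — Component impedances:
  R1: Z = R = 109 Ω
  L: Z = jωL = j·666·0.0114 = 0 + j7.593 Ω
  C: Z = 1/(jωC) = -j/(ω·C) = 0 - j5.911e+05 Ω
Step 3 — Parallel branch: L || C = 1/(1/L + 1/C) = 0 + j7.593 Ω.
Step 4 — Series with R1: Z_total = R1 + (L || C) = 109 + j7.593 Ω = 109.3∠4.0° Ω.
Step 5 — Source phasor: V = 11.1∠-16.3° V = 10.65 - j3.115 V.
Step 6 — Ohm's law: I = V / Z_total = (10.65 - j3.115) / (109 + j7.593) = 0.09529 - j0.03522 A.
Step 7 — Convert to polar: |I| = 0.1016 A, ∠I = -20.3°.

I = 0.1016∠-20.3° A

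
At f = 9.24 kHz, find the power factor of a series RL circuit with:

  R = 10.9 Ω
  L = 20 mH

Step 1 — Angular frequency: ω = 2π·f = 2π·9240 = 5.806e+04 rad/s.
Step 2 — Component impedances:
  R: Z = R = 10.9 Ω
  L: Z = jωL = j·5.806e+04·0.02 = 0 + j1161 Ω
Step 3 — Series combination: Z_total = R + L = 10.9 + j1161 Ω = 1161∠89.5° Ω.
Step 4 — Power factor: PF = cos(φ) = Re(Z)/|Z| = 10.9/1161.2 = 0.009387.
Step 5 — Type: Im(Z) = 1161 ⇒ lagging (phase φ = 89.5°).

PF = 0.009387 (lagging, φ = 89.5°)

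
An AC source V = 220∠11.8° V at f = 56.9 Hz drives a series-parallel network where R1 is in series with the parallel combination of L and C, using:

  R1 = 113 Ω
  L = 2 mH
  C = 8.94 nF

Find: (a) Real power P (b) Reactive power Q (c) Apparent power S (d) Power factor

Step 1 — Angular frequency: ω = 2π·f = 2π·56.9 = 357.5 rad/s.
Step 2 — Component impedances:
  R1: Z = R = 113 Ω
  L: Z = jωL = j·357.5·0.002 = 0 + j0.715 Ω
  C: Z = 1/(jωC) = -j/(ω·C) = 0 - j3.129e+05 Ω
Step 3 — Parallel branch: L || C = 1/(1/L + 1/C) = 0 + j0.715 Ω.
Step 4 — Series with R1: Z_total = R1 + (L || C) = 113 + j0.715 Ω = 113∠0.4° Ω.
Step 5 — Source phasor: V = 220∠11.8° V = 215.4 + j44.99 V.
Step 6 — Current: I = V / Z = 1.908 + j0.3861 A = 1.947∠11.4° A.
Step 7 — Complex power: S = V·I* = 428.3 + j2.71 VA.
Step 8 — Real power: P = Re(S) = 428.3 W.
Step 9 — Reactive power: Q = Im(S) = 2.71 VAR.
Step 10 — Apparent power: |S| = 428.3 VA.
Step 11 — Power factor: PF = P/|S| = 1 (lagging).

(a) P = 428.3 W  (b) Q = 2.71 VAR  (c) S = 428.3 VA  (d) PF = 1 (lagging)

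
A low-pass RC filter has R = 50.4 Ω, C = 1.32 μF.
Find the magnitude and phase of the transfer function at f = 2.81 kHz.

Step 1 — Angular frequency: ω = 2π·2810 = 1.766e+04 rad/s.
Step 2 — Transfer function: H(jω) = 1/(1 + jωRC).
Step 3 — Denominator: 1 + jωRC = 1 + j·1.766e+04·50.4·1.32e-06 = 1 + j1.175.
Step 4 — H = 0.4202 - j0.4936.
Step 5 — Magnitude: |H| = 0.6482 (-3.8 dB); phase: φ = -49.6°.

|H| = 0.6482 (-3.8 dB), φ = -49.6°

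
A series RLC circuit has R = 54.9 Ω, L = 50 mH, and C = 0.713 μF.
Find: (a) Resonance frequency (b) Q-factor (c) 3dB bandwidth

Step 1 — Resonance: ω₀ = 1/√(LC) = 1/√(0.05·7.13e-07) = 5296 rad/s.
Step 2 — f₀ = ω₀/(2π) = 842.9 Hz.
Step 3 — Series Q: Q = ω₀L/R = 5296·0.05/54.9 = 4.824.
Step 4 — Bandwidth: Δω = ω₀/Q = 1098 rad/s; BW = Δω/(2π) = 174.8 Hz.

(a) f₀ = 842.9 Hz  (b) Q = 4.824  (c) BW = 174.8 Hz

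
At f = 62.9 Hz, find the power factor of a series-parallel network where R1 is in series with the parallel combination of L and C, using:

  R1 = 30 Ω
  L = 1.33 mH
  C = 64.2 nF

Step 1 — Angular frequency: ω = 2π·f = 2π·62.9 = 395.2 rad/s.
Step 2 — Component impedances:
  R1: Z = R = 30 Ω
  L: Z = jωL = j·395.2·0.00133 = 0 + j0.5256 Ω
  C: Z = 1/(jωC) = -j/(ω·C) = 0 - j3.941e+04 Ω
Step 3 — Parallel branch: L || C = 1/(1/L + 1/C) = 0 + j0.5256 Ω.
Step 4 — Series with R1: Z_total = R1 + (L || C) = 30 + j0.5256 Ω = 30∠1.0° Ω.
Step 5 — Power factor: PF = cos(φ) = Re(Z)/|Z| = 30/30.005 = 0.9998.
Step 6 — Type: Im(Z) = 0.5256 ⇒ lagging (phase φ = 1.0°).

PF = 0.9998 (lagging, φ = 1.0°)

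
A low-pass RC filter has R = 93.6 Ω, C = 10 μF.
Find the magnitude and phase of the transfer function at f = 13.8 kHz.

Step 1 — Angular frequency: ω = 2π·1.38e+04 = 8.671e+04 rad/s.
Step 2 — Transfer function: H(jω) = 1/(1 + jωRC).
Step 3 — Denominator: 1 + jωRC = 1 + j·8.671e+04·93.6·1e-05 = 1 + j81.16.
Step 4 — H = 0.0001518 - j0.01232.
Step 5 — Magnitude: |H| = 0.01232 (-38.2 dB); phase: φ = -89.3°.

|H| = 0.01232 (-38.2 dB), φ = -89.3°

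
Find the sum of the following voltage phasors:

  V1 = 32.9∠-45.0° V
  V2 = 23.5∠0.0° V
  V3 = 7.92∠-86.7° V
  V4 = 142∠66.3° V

Step 1 — Convert each phasor to rectangular form:
  V1 = 32.9·(cos(-45.0°) + j·sin(-45.0°)) = 23.26 - j23.26 V
  V2 = 23.5·(cos(0.0°) + j·sin(0.0°)) = 23.5 V
  V3 = 7.92·(cos(-86.7°) + j·sin(-86.7°)) = 0.4559 - j7.907 V
  V4 = 142·(cos(66.3°) + j·sin(66.3°)) = 57.08 + j130 V
Step 2 — Sum components: V_total = 104.3 + j98.85 V.
Step 3 — Convert to polar: |V_total| = 143.7 V, ∠V_total = 43.5°.

V_total = 143.7∠43.5° V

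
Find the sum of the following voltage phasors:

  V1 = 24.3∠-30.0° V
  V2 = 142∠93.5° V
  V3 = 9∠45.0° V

Step 1 — Convert each phasor to rectangular form:
  V1 = 24.3·(cos(-30.0°) + j·sin(-30.0°)) = 21.04 - j12.15 V
  V2 = 142·(cos(93.5°) + j·sin(93.5°)) = -8.669 + j141.7 V
  V3 = 9·(cos(45.0°) + j·sin(45.0°)) = 6.364 + j6.364 V
Step 2 — Sum components: V_total = 18.74 + j135.9 V.
Step 3 — Convert to polar: |V_total| = 137.2 V, ∠V_total = 82.2°.

V_total = 137.2∠82.2° V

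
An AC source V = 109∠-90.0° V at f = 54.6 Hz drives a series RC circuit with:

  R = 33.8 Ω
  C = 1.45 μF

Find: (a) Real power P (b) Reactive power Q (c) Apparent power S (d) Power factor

Step 1 — Angular frequency: ω = 2π·f = 2π·54.6 = 343.1 rad/s.
Step 2 — Component impedances:
  R: Z = R = 33.8 Ω
  C: Z = 1/(jωC) = -j/(ω·C) = 0 - j2010 Ω
Step 3 — Series combination: Z_total = R + C = 33.8 - j2010 Ω = 2011∠-89.0° Ω.
Step 4 — Source phasor: V = 109∠-90.0° V = 0 - j109 V.
Step 5 — Current: I = V / Z = 0.05421 - j0.0009114 A = 0.05421∠-1.0° A.
Step 6 — Complex power: S = V·I* = 0.09934 - j5.908 VA.
Step 7 — Real power: P = Re(S) = 0.09934 W.
Step 8 — Reactive power: Q = Im(S) = -5.908 VAR.
Step 9 — Apparent power: |S| = 5.909 VA.
Step 10 — Power factor: PF = P/|S| = 0.01681 (leading).

(a) P = 0.09934 W  (b) Q = -5.908 VAR  (c) S = 5.909 VA  (d) PF = 0.01681 (leading)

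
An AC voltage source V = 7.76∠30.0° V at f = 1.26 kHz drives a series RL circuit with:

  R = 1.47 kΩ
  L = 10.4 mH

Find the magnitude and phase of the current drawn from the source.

Step 1 — Angular frequency: ω = 2π·f = 2π·1260 = 7917 rad/s.
Step 2 — Component impedances:
  R: Z = R = 1470 Ω
  L: Z = jωL = j·7917·0.0104 = 0 + j82.33 Ω
Step 3 — Series combination: Z_total = R + L = 1470 + j82.33 Ω = 1472∠3.2° Ω.
Step 4 — Source phasor: V = 7.76∠30.0° V = 6.72 + j3.88 V.
Step 5 — Ohm's law: I = V / Z_total = (6.72 + j3.88) / (1470 + j82.33) = 0.004705 + j0.002376 A.
Step 6 — Convert to polar: |I| = 0.005271 A, ∠I = 26.8°.

I = 0.005271∠26.8° A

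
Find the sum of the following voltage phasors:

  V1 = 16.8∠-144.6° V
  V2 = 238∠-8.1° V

Step 1 — Convert each phasor to rectangular form:
  V1 = 16.8·(cos(-144.6°) + j·sin(-144.6°)) = -13.69 - j9.732 V
  V2 = 238·(cos(-8.1°) + j·sin(-8.1°)) = 235.6 - j33.53 V
Step 2 — Sum components: V_total = 221.9 - j43.27 V.
Step 3 — Convert to polar: |V_total| = 226.1 V, ∠V_total = -11.0°.

V_total = 226.1∠-11.0° V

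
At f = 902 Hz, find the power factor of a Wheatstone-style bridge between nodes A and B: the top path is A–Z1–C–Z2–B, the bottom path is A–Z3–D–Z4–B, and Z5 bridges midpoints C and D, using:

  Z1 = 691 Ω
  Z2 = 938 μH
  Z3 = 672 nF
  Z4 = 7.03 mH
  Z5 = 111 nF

Step 1 — Angular frequency: ω = 2π·f = 2π·902 = 5667 rad/s.
Step 2 — Component impedances:
  Z1: Z = R = 691 Ω
  Z2: Z = jωL = j·5667·0.000938 = 0 + j5.316 Ω
  Z3: Z = 1/(jωC) = -j/(ω·C) = 0 - j262.6 Ω
  Z4: Z = jωL = j·5667·0.00703 = 0 + j39.84 Ω
  Z5: Z = 1/(jωC) = -j/(ω·C) = 0 - j1590 Ω
Step 3 — Bridge requires nodal analysis (the Z5 bridge couples midpoints C and D, so the two paths cannot be reduced to a simple series/parallel combination). Setting node B to ground and injecting 1 A at node A, the 3-node admittance system at A, C, D solves to V_A = Z_AB = 64.71 - j201.5 Ω = 211.6∠-72.2° Ω.
Step 4 — Power factor: PF = cos(φ) = Re(Z)/|Z| = 64.71/211.6 = 0.3058.
Step 5 — Type: Im(Z) = -201.5 ⇒ leading (phase φ = -72.2°).

PF = 0.3058 (leading, φ = -72.2°)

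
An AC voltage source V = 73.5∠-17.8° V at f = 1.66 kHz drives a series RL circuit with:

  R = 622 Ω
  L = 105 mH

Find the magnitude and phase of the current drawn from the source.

Step 1 — Angular frequency: ω = 2π·f = 2π·1660 = 1.043e+04 rad/s.
Step 2 — Component impedances:
  R: Z = R = 622 Ω
  L: Z = jωL = j·1.043e+04·0.105 = 0 + j1095 Ω
Step 3 — Series combination: Z_total = R + L = 622 + j1095 Ω = 1259∠60.4° Ω.
Step 4 — Source phasor: V = 73.5∠-17.8° V = 69.98 - j22.47 V.
Step 5 — Ohm's law: I = V / Z_total = (69.98 - j22.47) / (622 + j1095) = 0.01193 - j0.05713 A.
Step 6 — Convert to polar: |I| = 0.05836 A, ∠I = -78.2°.

I = 0.05836∠-78.2° A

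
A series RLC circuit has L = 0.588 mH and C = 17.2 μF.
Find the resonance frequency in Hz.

Step 1 — Resonance condition Im(Z)=0 gives ω₀ = 1/√(LC).
Step 2 — ω₀ = 1/√(0.000588·1.72e-05) = 9944 rad/s.
Step 3 — f₀ = ω₀/(2π) = 1583 Hz.

f₀ = 1583 Hz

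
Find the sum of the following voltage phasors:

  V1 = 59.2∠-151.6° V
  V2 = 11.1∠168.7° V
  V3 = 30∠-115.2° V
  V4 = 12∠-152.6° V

Step 1 — Convert each phasor to rectangular form:
  V1 = 59.2·(cos(-151.6°) + j·sin(-151.6°)) = -52.08 - j28.16 V
  V2 = 11.1·(cos(168.7°) + j·sin(168.7°)) = -10.88 + j2.175 V
  V3 = 30·(cos(-115.2°) + j·sin(-115.2°)) = -12.77 - j27.14 V
  V4 = 12·(cos(-152.6°) + j·sin(-152.6°)) = -10.65 - j5.522 V
Step 2 — Sum components: V_total = -86.39 - j58.65 V.
Step 3 — Convert to polar: |V_total| = 104.4 V, ∠V_total = -145.8°.

V_total = 104.4∠-145.8° V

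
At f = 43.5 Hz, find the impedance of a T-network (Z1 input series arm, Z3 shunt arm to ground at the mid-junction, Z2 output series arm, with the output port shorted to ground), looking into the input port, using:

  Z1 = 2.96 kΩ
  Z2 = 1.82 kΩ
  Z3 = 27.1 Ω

Step 1 — Angular frequency: ω = 2π·f = 2π·43.5 = 273.3 rad/s.
Step 2 — Component impedances:
  Z1: Z = R = 2960 Ω
  Z2: Z = R = 1820 Ω
  Z3: Z = R = 27.1 Ω
Step 3 — With the output port shorted to ground, the output series arm Z2 runs from the junction to ground; the shunt arm Z3 also runs from the junction to ground. They appear in parallel: Z3 || Z2 = 26.7 Ω.
Step 4 — Series with input arm Z1: Z_in = Z1 + (Z3 || Z2) = 2987 Ω = 2987∠0.0° Ω.

Z = 2987 Ω = 2987∠0.0° Ω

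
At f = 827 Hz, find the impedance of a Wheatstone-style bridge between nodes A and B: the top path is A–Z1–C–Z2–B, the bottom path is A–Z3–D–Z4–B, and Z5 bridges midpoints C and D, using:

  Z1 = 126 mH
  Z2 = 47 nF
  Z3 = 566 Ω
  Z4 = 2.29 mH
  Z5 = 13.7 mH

Step 1 — Angular frequency: ω = 2π·f = 2π·827 = 5196 rad/s.
Step 2 — Component impedances:
  Z1: Z = jωL = j·5196·0.126 = 0 + j654.7 Ω
  Z2: Z = 1/(jωC) = -j/(ω·C) = 0 - j4095 Ω
  Z3: Z = R = 566 Ω
  Z4: Z = jωL = j·5196·0.00229 = 0 + j11.9 Ω
  Z5: Z = jωL = j·5196·0.0137 = 0 + j71.19 Ω
Step 3 — Bridge requires nodal analysis (the Z5 bridge couples midpoints C and D, so the two paths cannot be reduced to a simple series/parallel combination). Setting node B to ground and injecting 1 A at node A, the 3-node admittance system at A, C, D solves to V_A = Z_AB = 352.7 + j286.4 Ω = 454.3∠39.1° Ω.

Z = 352.7 + j286.4 Ω = 454.3∠39.1° Ω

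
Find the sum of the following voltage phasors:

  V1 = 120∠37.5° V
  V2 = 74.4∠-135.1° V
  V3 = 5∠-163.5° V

Step 1 — Convert each phasor to rectangular form:
  V1 = 120·(cos(37.5°) + j·sin(37.5°)) = 95.2 + j73.05 V
  V2 = 74.4·(cos(-135.1°) + j·sin(-135.1°)) = -52.7 - j52.52 V
  V3 = 5·(cos(-163.5°) + j·sin(-163.5°)) = -4.794 - j1.42 V
Step 2 — Sum components: V_total = 37.71 + j19.11 V.
Step 3 — Convert to polar: |V_total| = 42.28 V, ∠V_total = 26.9°.

V_total = 42.28∠26.9° V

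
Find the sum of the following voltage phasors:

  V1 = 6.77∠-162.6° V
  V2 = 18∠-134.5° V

Step 1 — Convert each phasor to rectangular form:
  V1 = 6.77·(cos(-162.6°) + j·sin(-162.6°)) = -6.46 - j2.025 V
  V2 = 18·(cos(-134.5°) + j·sin(-134.5°)) = -12.62 - j12.84 V
Step 2 — Sum components: V_total = -19.08 - j14.86 V.
Step 3 — Convert to polar: |V_total| = 24.18 V, ∠V_total = -142.1°.

V_total = 24.18∠-142.1° V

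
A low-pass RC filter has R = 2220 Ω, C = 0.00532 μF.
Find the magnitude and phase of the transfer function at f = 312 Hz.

Step 1 — Angular frequency: ω = 2π·312 = 1960 rad/s.
Step 2 — Transfer function: H(jω) = 1/(1 + jωRC).
Step 3 — Denominator: 1 + jωRC = 1 + j·1960·2220·5.32e-09 = 1 + j0.02315.
Step 4 — H = 0.9995 - j0.02314.
Step 5 — Magnitude: |H| = 0.9997 (-0.0 dB); phase: φ = -1.3°.

|H| = 0.9997 (-0.0 dB), φ = -1.3°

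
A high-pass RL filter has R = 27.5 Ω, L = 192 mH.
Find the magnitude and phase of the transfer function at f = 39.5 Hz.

Step 1 — Angular frequency: ω = 2π·39.5 = 248.2 rad/s.
Step 2 — Transfer function: H(jω) = jωL/(R + jωL).
Step 3 — Numerator jωL = j·47.65; denominator R + jωL = 27.5 + j47.65.
Step 4 — H = 0.7502 + j0.4329.
Step 5 — Magnitude: |H| = 0.8661 (-1.2 dB); phase: φ = 30.0°.

|H| = 0.8661 (-1.2 dB), φ = 30.0°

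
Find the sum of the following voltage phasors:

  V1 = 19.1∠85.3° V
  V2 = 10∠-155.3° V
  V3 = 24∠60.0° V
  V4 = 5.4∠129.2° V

Step 1 — Convert each phasor to rectangular form:
  V1 = 19.1·(cos(85.3°) + j·sin(85.3°)) = 1.565 + j19.04 V
  V2 = 10·(cos(-155.3°) + j·sin(-155.3°)) = -9.085 - j4.179 V
  V3 = 24·(cos(60.0°) + j·sin(60.0°)) = 12 + j20.78 V
  V4 = 5.4·(cos(129.2°) + j·sin(129.2°)) = -3.413 + j4.185 V
Step 2 — Sum components: V_total = 1.067 + j39.83 V.
Step 3 — Convert to polar: |V_total| = 39.84 V, ∠V_total = 88.5°.

V_total = 39.84∠88.5° V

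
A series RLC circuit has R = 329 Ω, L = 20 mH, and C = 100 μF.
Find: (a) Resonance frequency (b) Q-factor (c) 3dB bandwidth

Step 1 — Resonance: ω₀ = 1/√(LC) = 1/√(0.02·0.0001) = 707.1 rad/s.
Step 2 — f₀ = ω₀/(2π) = 112.5 Hz.
Step 3 — Series Q: Q = ω₀L/R = 707.1·0.02/329 = 0.04299.
Step 4 — Bandwidth: Δω = ω₀/Q = 1.645e+04 rad/s; BW = Δω/(2π) = 2618 Hz.

(a) f₀ = 112.5 Hz  (b) Q = 0.04299  (c) BW = 2618 Hz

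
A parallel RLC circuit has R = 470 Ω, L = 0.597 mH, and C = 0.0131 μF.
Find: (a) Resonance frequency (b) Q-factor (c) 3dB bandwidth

Step 1 — Resonance: ω₀ = 1/√(LC) = 1/√(0.000597·1.31e-08) = 3.576e+05 rad/s.
Step 2 — f₀ = ω₀/(2π) = 5.691e+04 Hz.
Step 3 — Parallel Q: Q = R/(ω₀L) = 470/(3.576e+05·0.000597) = 2.202.
Step 4 — Bandwidth: Δω = ω₀/Q = 1.624e+05 rad/s; BW = Δω/(2π) = 2.585e+04 Hz.

(a) f₀ = 5.691e+04 Hz  (b) Q = 2.202  (c) BW = 2.585e+04 Hz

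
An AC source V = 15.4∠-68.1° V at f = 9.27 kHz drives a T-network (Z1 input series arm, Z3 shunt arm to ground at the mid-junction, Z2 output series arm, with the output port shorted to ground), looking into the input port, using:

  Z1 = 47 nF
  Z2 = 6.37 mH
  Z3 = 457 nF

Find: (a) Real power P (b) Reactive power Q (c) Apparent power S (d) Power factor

Step 1 — Angular frequency: ω = 2π·f = 2π·9270 = 5.825e+04 rad/s.
Step 2 — Component impedances:
  Z1: Z = 1/(jωC) = -j/(ω·C) = 0 - j365.3 Ω
  Z2: Z = jωL = j·5.825e+04·0.00637 = 0 + j371 Ω
  Z3: Z = 1/(jωC) = -j/(ω·C) = 0 - j37.57 Ω
Step 3 — With the output port shorted to ground, the output series arm Z2 runs from the junction to ground; the shunt arm Z3 also runs from the junction to ground. They appear in parallel: Z3 || Z2 = 0 - j41.8 Ω.
Step 4 — Series with input arm Z1: Z_in = Z1 + (Z3 || Z2) = 0 - j407.1 Ω = 407.1∠-90.0° Ω.
Step 5 — Source phasor: V = 15.4∠-68.1° V = 5.744 - j14.29 V.
Step 6 — Current: I = V / Z = 0.0351 + j0.01411 A = 0.03783∠21.9° A.
Step 7 — Complex power: S = V·I* = 0 - j0.5826 VA.
Step 8 — Real power: P = Re(S) = 0 W.
Step 9 — Reactive power: Q = Im(S) = -0.5826 VAR.
Step 10 — Apparent power: |S| = 0.5826 VA.
Step 11 — Power factor: PF = P/|S| = 0 (leading).

(a) P = 0 W  (b) Q = -0.5826 VAR  (c) S = 0.5826 VA  (d) PF = 0 (leading)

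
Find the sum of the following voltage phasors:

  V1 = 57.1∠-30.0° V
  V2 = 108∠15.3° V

Step 1 — Convert each phasor to rectangular form:
  V1 = 57.1·(cos(-30.0°) + j·sin(-30.0°)) = 49.45 - j28.55 V
  V2 = 108·(cos(15.3°) + j·sin(15.3°)) = 104.2 + j28.5 V
Step 2 — Sum components: V_total = 153.6 - j0.05171 V.
Step 3 — Convert to polar: |V_total| = 153.6 V, ∠V_total = -0.0°.

V_total = 153.6∠-0.0° V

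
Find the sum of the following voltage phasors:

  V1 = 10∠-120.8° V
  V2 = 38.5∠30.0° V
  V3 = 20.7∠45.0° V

Step 1 — Convert each phasor to rectangular form:
  V1 = 10·(cos(-120.8°) + j·sin(-120.8°)) = -5.12 - j8.59 V
  V2 = 38.5·(cos(30.0°) + j·sin(30.0°)) = 33.34 + j19.25 V
  V3 = 20.7·(cos(45.0°) + j·sin(45.0°)) = 14.64 + j14.64 V
Step 2 — Sum components: V_total = 42.86 + j25.3 V.
Step 3 — Convert to polar: |V_total| = 49.77 V, ∠V_total = 30.6°.

V_total = 49.77∠30.6° V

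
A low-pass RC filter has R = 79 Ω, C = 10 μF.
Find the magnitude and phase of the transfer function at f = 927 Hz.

Step 1 — Angular frequency: ω = 2π·927 = 5825 rad/s.
Step 2 — Transfer function: H(jω) = 1/(1 + jωRC).
Step 3 — Denominator: 1 + jωRC = 1 + j·5825·79·1e-05 = 1 + j4.601.
Step 4 — H = 0.0451 - j0.2075.
Step 5 — Magnitude: |H| = 0.2124 (-13.5 dB); phase: φ = -77.7°.

|H| = 0.2124 (-13.5 dB), φ = -77.7°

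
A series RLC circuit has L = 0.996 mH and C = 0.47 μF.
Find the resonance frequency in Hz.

Step 1 — Resonance condition Im(Z)=0 gives ω₀ = 1/√(LC).
Step 2 — ω₀ = 1/√(0.000996·4.7e-07) = 4.622e+04 rad/s.
Step 3 — f₀ = ω₀/(2π) = 7356 Hz.

f₀ = 7356 Hz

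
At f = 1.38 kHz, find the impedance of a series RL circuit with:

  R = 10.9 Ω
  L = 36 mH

Step 1 — Angular frequency: ω = 2π·f = 2π·1380 = 8671 rad/s.
Step 2 — Component impedances:
  R: Z = R = 10.9 Ω
  L: Z = jωL = j·8671·0.036 = 0 + j312.1 Ω
Step 3 — Series combination: Z_total = R + L = 10.9 + j312.1 Ω = 312.3∠88.0° Ω.

Z = 10.9 + j312.1 Ω = 312.3∠88.0° Ω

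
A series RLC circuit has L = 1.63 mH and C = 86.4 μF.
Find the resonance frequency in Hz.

Step 1 — Resonance condition Im(Z)=0 gives ω₀ = 1/√(LC).
Step 2 — ω₀ = 1/√(0.00163·8.64e-05) = 2665 rad/s.
Step 3 — f₀ = ω₀/(2π) = 424.1 Hz.

f₀ = 424.1 Hz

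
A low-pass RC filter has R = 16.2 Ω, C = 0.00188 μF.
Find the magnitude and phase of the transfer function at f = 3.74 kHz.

Step 1 — Angular frequency: ω = 2π·3740 = 2.35e+04 rad/s.
Step 2 — Transfer function: H(jω) = 1/(1 + jωRC).
Step 3 — Denominator: 1 + jωRC = 1 + j·2.35e+04·16.2·1.88e-09 = 1 + j0.0007157.
Step 4 — H = 1 - j0.0007157.
Step 5 — Magnitude: |H| = 1 (-0.0 dB); phase: φ = -0.0°.

|H| = 1 (-0.0 dB), φ = -0.0°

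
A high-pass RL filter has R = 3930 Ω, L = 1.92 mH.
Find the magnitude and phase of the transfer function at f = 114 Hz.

Step 1 — Angular frequency: ω = 2π·114 = 716.3 rad/s.
Step 2 — Transfer function: H(jω) = jωL/(R + jωL).
Step 3 — Numerator jωL = j·1.375; denominator R + jωL = 3930 + j1.375.
Step 4 — H = 1.225e-07 + j0.0003499.
Step 5 — Magnitude: |H| = 0.0003499 (-69.1 dB); phase: φ = 90.0°.

|H| = 0.0003499 (-69.1 dB), φ = 90.0°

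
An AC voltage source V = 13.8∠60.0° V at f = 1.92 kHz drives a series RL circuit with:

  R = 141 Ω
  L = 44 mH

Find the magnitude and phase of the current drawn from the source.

Step 1 — Angular frequency: ω = 2π·f = 2π·1920 = 1.206e+04 rad/s.
Step 2 — Component impedances:
  R: Z = R = 141 Ω
  L: Z = jωL = j·1.206e+04·0.044 = 0 + j530.8 Ω
Step 3 — Series combination: Z_total = R + L = 141 + j530.8 Ω = 549.2∠75.1° Ω.
Step 4 — Source phasor: V = 13.8∠60.0° V = 6.9 + j11.95 V.
Step 5 — Ohm's law: I = V / Z_total = (6.9 + j11.95) / (141 + j530.8) = 0.02426 - j0.006556 A.
Step 6 — Convert to polar: |I| = 0.02513 A, ∠I = -15.1°.

I = 0.02513∠-15.1° A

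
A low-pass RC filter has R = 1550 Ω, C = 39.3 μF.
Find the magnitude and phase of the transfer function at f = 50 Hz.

Step 1 — Angular frequency: ω = 2π·50 = 314.2 rad/s.
Step 2 — Transfer function: H(jω) = 1/(1 + jωRC).
Step 3 — Denominator: 1 + jωRC = 1 + j·314.2·1550·3.93e-05 = 1 + j19.14.
Step 4 — H = 0.002723 - j0.05211.
Step 5 — Magnitude: |H| = 0.05218 (-25.6 dB); phase: φ = -87.0°.

|H| = 0.05218 (-25.6 dB), φ = -87.0°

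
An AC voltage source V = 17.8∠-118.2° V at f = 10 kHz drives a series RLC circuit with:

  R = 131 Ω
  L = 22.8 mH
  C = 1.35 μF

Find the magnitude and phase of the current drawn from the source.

Step 1 — Angular frequency: ω = 2π·f = 2π·1e+04 = 6.283e+04 rad/s.
Step 2 — Component impedances:
  R: Z = R = 131 Ω
  L: Z = jωL = j·6.283e+04·0.0228 = 0 + j1433 Ω
  C: Z = 1/(jωC) = -j/(ω·C) = 0 - j11.79 Ω
Step 3 — Series combination: Z_total = R + L + C = 131 + j1421 Ω = 1427∠84.7° Ω.
Step 4 — Source phasor: V = 17.8∠-118.2° V = -8.411 - j15.69 V.
Step 5 — Ohm's law: I = V / Z_total = (-8.411 - j15.69) / (131 + j1421) = -0.01149 + j0.004861 A.
Step 6 — Convert to polar: |I| = 0.01248 A, ∠I = 157.1°.

I = 0.01248∠157.1° A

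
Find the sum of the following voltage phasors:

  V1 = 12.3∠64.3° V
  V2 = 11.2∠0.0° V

Step 1 — Convert each phasor to rectangular form:
  V1 = 12.3·(cos(64.3°) + j·sin(64.3°)) = 5.334 + j11.08 V
  V2 = 11.2·(cos(0.0°) + j·sin(0.0°)) = 11.2 V
Step 2 — Sum components: V_total = 16.53 + j11.08 V.
Step 3 — Convert to polar: |V_total| = 19.91 V, ∠V_total = 33.8°.

V_total = 19.91∠33.8° V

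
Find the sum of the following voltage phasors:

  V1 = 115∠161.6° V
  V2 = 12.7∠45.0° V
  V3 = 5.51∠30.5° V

Step 1 — Convert each phasor to rectangular form:
  V1 = 115·(cos(161.6°) + j·sin(161.6°)) = -109.1 + j36.3 V
  V2 = 12.7·(cos(45.0°) + j·sin(45.0°)) = 8.98 + j8.98 V
  V3 = 5.51·(cos(30.5°) + j·sin(30.5°)) = 4.748 + j2.797 V
Step 2 — Sum components: V_total = -95.39 + j48.08 V.
Step 3 — Convert to polar: |V_total| = 106.8 V, ∠V_total = 153.3°.

V_total = 106.8∠153.3° V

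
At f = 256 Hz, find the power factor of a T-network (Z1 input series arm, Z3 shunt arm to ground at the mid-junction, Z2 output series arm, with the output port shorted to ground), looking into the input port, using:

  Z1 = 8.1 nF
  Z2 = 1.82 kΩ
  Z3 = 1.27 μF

Step 1 — Angular frequency: ω = 2π·f = 2π·256 = 1608 rad/s.
Step 2 — Component impedances:
  Z1: Z = 1/(jωC) = -j/(ω·C) = 0 - j7.675e+04 Ω
  Z2: Z = R = 1820 Ω
  Z3: Z = 1/(jωC) = -j/(ω·C) = 0 - j489.5 Ω
Step 3 — With the output port shorted to ground, the output series arm Z2 runs from the junction to ground; the shunt arm Z3 also runs from the junction to ground. They appear in parallel: Z3 || Z2 = 122.8 - j456.5 Ω.
Step 4 — Series with input arm Z1: Z_in = Z1 + (Z3 || Z2) = 122.8 - j7.721e+04 Ω = 7.721e+04∠-89.9° Ω.
Step 5 — Power factor: PF = cos(φ) = Re(Z)/|Z| = 122.8/7.721e+04 = 0.00159.
Step 6 — Type: Im(Z) = -7.721e+04 ⇒ leading (phase φ = -89.9°).

PF = 0.00159 (leading, φ = -89.9°)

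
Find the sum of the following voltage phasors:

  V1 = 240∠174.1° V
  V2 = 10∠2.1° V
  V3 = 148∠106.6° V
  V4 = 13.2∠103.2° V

Step 1 — Convert each phasor to rectangular form:
  V1 = 240·(cos(174.1°) + j·sin(174.1°)) = -238.7 + j24.67 V
  V2 = 10·(cos(2.1°) + j·sin(2.1°)) = 9.993 + j0.3664 V
  V3 = 148·(cos(106.6°) + j·sin(106.6°)) = -42.28 + j141.8 V
  V4 = 13.2·(cos(103.2°) + j·sin(103.2°)) = -3.014 + j12.85 V
Step 2 — Sum components: V_total = -274 + j179.7 V.
Step 3 — Convert to polar: |V_total| = 327.7 V, ∠V_total = 146.7°.

V_total = 327.7∠146.7° V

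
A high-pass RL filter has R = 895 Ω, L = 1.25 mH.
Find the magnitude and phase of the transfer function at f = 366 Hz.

Step 1 — Angular frequency: ω = 2π·366 = 2300 rad/s.
Step 2 — Transfer function: H(jω) = jωL/(R + jωL).
Step 3 — Numerator jωL = j·2.875; denominator R + jωL = 895 + j2.875.
Step 4 — H = 1.032e-05 + j0.003212.
Step 5 — Magnitude: |H| = 0.003212 (-49.9 dB); phase: φ = 89.8°.

|H| = 0.003212 (-49.9 dB), φ = 89.8°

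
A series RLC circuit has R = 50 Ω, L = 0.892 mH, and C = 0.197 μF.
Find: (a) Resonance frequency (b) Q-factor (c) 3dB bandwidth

Step 1 — Resonance: ω₀ = 1/√(LC) = 1/√(0.000892·1.97e-07) = 7.544e+04 rad/s.
Step 2 — f₀ = ω₀/(2π) = 1.201e+04 Hz.
Step 3 — Series Q: Q = ω₀L/R = 7.544e+04·0.000892/50 = 1.346.
Step 4 — Bandwidth: Δω = ω₀/Q = 5.605e+04 rad/s; BW = Δω/(2π) = 8921 Hz.

(a) f₀ = 1.201e+04 Hz  (b) Q = 1.346  (c) BW = 8921 Hz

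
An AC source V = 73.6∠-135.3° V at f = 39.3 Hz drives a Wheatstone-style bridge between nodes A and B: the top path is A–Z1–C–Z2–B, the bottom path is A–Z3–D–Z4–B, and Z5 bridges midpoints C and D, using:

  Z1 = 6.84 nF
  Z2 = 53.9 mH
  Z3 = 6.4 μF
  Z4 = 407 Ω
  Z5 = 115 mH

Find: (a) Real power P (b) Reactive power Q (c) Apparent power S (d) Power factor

Step 1 — Angular frequency: ω = 2π·f = 2π·39.3 = 246.9 rad/s.
Step 2 — Component impedances:
  Z1: Z = 1/(jωC) = -j/(ω·C) = 0 - j5.921e+05 Ω
  Z2: Z = jωL = j·246.9·0.0539 = 0 + j13.31 Ω
  Z3: Z = 1/(jωC) = -j/(ω·C) = 0 - j632.8 Ω
  Z4: Z = R = 407 Ω
  Z5: Z = jωL = j·246.9·0.115 = 0 + j28.4 Ω
Step 3 — Bridge requires nodal analysis (the Z5 bridge couples midpoints C and D, so the two paths cannot be reduced to a simple series/parallel combination). Setting node B to ground and injecting 1 A at node A, the 3-node admittance system at A, C, D solves to V_A = Z_AB = 4.223 - j590.9 Ω = 590.9∠-89.6° Ω.
Step 4 — Source phasor: V = 73.6∠-135.3° V = -52.31 - j51.77 V.
Step 5 — Current: I = V / Z = 0.08698 - j0.08916 A = 0.1246∠-45.7° A.
Step 6 — Complex power: S = V·I* = 0.06552 - j9.167 VA.
Step 7 — Real power: P = Re(S) = 0.06552 W.
Step 8 — Reactive power: Q = Im(S) = -9.167 VAR.
Step 9 — Apparent power: |S| = 9.167 VA.
Step 10 — Power factor: PF = P/|S| = 0.007148 (leading).

(a) P = 0.06552 W  (b) Q = -9.167 VAR  (c) S = 9.167 VA  (d) PF = 0.007148 (leading)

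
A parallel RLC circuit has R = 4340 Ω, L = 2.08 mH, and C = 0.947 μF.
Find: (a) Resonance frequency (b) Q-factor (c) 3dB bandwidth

Step 1 — Resonance: ω₀ = 1/√(LC) = 1/√(0.00208·9.47e-07) = 2.253e+04 rad/s.
Step 2 — f₀ = ω₀/(2π) = 3586 Hz.
Step 3 — Parallel Q: Q = R/(ω₀L) = 4340/(2.253e+04·0.00208) = 92.6.
Step 4 — Bandwidth: Δω = ω₀/Q = 243.3 rad/s; BW = Δω/(2π) = 38.72 Hz.

(a) f₀ = 3586 Hz  (b) Q = 92.6  (c) BW = 38.72 Hz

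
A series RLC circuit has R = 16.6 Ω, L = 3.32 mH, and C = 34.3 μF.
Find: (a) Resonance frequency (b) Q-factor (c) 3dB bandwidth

Step 1 — Resonance: ω₀ = 1/√(LC) = 1/√(0.00332·3.43e-05) = 2963 rad/s.
Step 2 — f₀ = ω₀/(2π) = 471.6 Hz.
Step 3 — Series Q: Q = ω₀L/R = 2963·0.00332/16.6 = 0.5927.
Step 4 — Bandwidth: Δω = ω₀/Q = 5000 rad/s; BW = Δω/(2π) = 795.8 Hz.

(a) f₀ = 471.6 Hz  (b) Q = 0.5927  (c) BW = 795.8 Hz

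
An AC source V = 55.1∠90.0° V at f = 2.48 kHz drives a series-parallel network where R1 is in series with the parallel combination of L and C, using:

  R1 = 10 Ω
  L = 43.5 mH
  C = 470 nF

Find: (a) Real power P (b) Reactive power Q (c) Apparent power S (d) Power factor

Step 1 — Angular frequency: ω = 2π·f = 2π·2480 = 1.558e+04 rad/s.
Step 2 — Component impedances:
  R1: Z = R = 10 Ω
  L: Z = jωL = j·1.558e+04·0.0435 = 0 + j677.8 Ω
  C: Z = 1/(jωC) = -j/(ω·C) = 0 - j136.5 Ω
Step 3 — Parallel branch: L || C = 1/(1/L + 1/C) = 0 - j171 Ω.
Step 4 — Series with R1: Z_total = R1 + (L || C) = 10 - j171 Ω = 171.3∠-86.7° Ω.
Step 5 — Source phasor: V = 55.1∠90.0° V = 0 + j55.1 V.
Step 6 — Current: I = V / Z = -0.3211 + j0.01878 A = 0.3217∠176.7° A.
Step 7 — Complex power: S = V·I* = 1.035 - j17.7 VA.
Step 8 — Real power: P = Re(S) = 1.035 W.
Step 9 — Reactive power: Q = Im(S) = -17.7 VAR.
Step 10 — Apparent power: |S| = 17.73 VA.
Step 11 — Power factor: PF = P/|S| = 0.05838 (leading).

(a) P = 1.035 W  (b) Q = -17.7 VAR  (c) S = 17.73 VA  (d) PF = 0.05838 (leading)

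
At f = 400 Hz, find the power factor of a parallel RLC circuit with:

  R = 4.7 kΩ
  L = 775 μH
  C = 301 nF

Step 1 — Angular frequency: ω = 2π·f = 2π·400 = 2513 rad/s.
Step 2 — Component impedances:
  R: Z = R = 4700 Ω
  L: Z = jωL = j·2513·0.000775 = 0 + j1.948 Ω
  C: Z = 1/(jωC) = -j/(ω·C) = 0 - j1322 Ω
Step 3 — Parallel combination: 1/Z_total = 1/R + 1/L + 1/C; Z_total = 0.0008096 + j1.951 Ω = 1.951∠90.0° Ω.
Step 4 — Power factor: PF = cos(φ) = Re(Z)/|Z| = 0.0008096/1.951 = 0.000415.
Step 5 — Type: Im(Z) = 1.951 ⇒ lagging (phase φ = 90.0°).

PF = 0.000415 (lagging, φ = 90.0°)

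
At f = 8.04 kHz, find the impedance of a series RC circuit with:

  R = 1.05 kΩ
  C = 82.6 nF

Step 1 — Angular frequency: ω = 2π·f = 2π·8040 = 5.052e+04 rad/s.
Step 2 — Component impedances:
  R: Z = R = 1050 Ω
  C: Z = 1/(jωC) = -j/(ω·C) = 0 - j239.7 Ω
Step 3 — Series combination: Z_total = R + C = 1050 - j239.7 Ω = 1077∠-12.9° Ω.

Z = 1050 - j239.7 Ω = 1077∠-12.9° Ω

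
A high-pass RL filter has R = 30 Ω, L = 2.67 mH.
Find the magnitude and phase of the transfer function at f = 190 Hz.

Step 1 — Angular frequency: ω = 2π·190 = 1194 rad/s.
Step 2 — Transfer function: H(jω) = jωL/(R + jωL).
Step 3 — Numerator jωL = j·3.187; denominator R + jωL = 30 + j3.187.
Step 4 — H = 0.01116 + j0.1051.
Step 5 — Magnitude: |H| = 0.1057 (-19.5 dB); phase: φ = 83.9°.

|H| = 0.1057 (-19.5 dB), φ = 83.9°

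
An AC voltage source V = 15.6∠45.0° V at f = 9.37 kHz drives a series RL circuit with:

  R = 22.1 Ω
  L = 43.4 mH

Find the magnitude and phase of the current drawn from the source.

Step 1 — Angular frequency: ω = 2π·f = 2π·9370 = 5.887e+04 rad/s.
Step 2 — Component impedances:
  R: Z = R = 22.1 Ω
  L: Z = jωL = j·5.887e+04·0.0434 = 0 + j2555 Ω
Step 3 — Series combination: Z_total = R + L = 22.1 + j2555 Ω = 2555∠89.5° Ω.
Step 4 — Source phasor: V = 15.6∠45.0° V = 11.03 + j11.03 V.
Step 5 — Ohm's law: I = V / Z_total = (11.03 + j11.03) / (22.1 + j2555) = 0.004354 - j0.00428 A.
Step 6 — Convert to polar: |I| = 0.006105 A, ∠I = -44.5°.

I = 0.006105∠-44.5° A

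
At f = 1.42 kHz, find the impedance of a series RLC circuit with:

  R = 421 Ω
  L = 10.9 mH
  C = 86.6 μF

Step 1 — Angular frequency: ω = 2π·f = 2π·1420 = 8922 rad/s.
Step 2 — Component impedances:
  R: Z = R = 421 Ω
  L: Z = jωL = j·8922·0.0109 = 0 + j97.25 Ω
  C: Z = 1/(jωC) = -j/(ω·C) = 0 - j1.294 Ω
Step 3 — Series combination: Z_total = R + L + C = 421 + j95.96 Ω = 431.8∠12.8° Ω.

Z = 421 + j95.96 Ω = 431.8∠12.8° Ω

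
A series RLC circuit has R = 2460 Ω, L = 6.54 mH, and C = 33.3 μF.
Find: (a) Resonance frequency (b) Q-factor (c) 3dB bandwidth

Step 1 — Resonance condition Im(Z)=0 gives ω₀ = 1/√(LC).
Step 2 — ω₀ = 1/√(0.00654·3.33e-05) = 2143 rad/s.
Step 3 — f₀ = ω₀/(2π) = 341 Hz.
Step 4 — Series Q: Q = ω₀L/R = 2143·0.00654/2460 = 0.005697.
Step 5 — 3dB bandwidth: Δω = ω₀/Q = 3.761e+05 rad/s; BW = Δω/(2π) = 5.987e+04 Hz.

(a) f₀ = 341 Hz  (b) Q = 0.005697  (c) BW = 5.987e+04 Hz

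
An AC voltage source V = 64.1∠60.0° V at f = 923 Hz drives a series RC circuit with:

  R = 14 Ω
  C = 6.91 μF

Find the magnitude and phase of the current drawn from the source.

Step 1 — Angular frequency: ω = 2π·f = 2π·923 = 5799 rad/s.
Step 2 — Component impedances:
  R: Z = R = 14 Ω
  C: Z = 1/(jωC) = -j/(ω·C) = 0 - j24.95 Ω
Step 3 — Series combination: Z_total = R + C = 14 - j24.95 Ω = 28.61∠-60.7° Ω.
Step 4 — Source phasor: V = 64.1∠60.0° V = 32.05 + j55.51 V.
Step 5 — Ohm's law: I = V / Z_total = (32.05 + j55.51) / (14 - j24.95) = -1.144 + j1.926 A.
Step 6 — Convert to polar: |I| = 2.24 A, ∠I = 120.7°.

I = 2.24∠120.7° A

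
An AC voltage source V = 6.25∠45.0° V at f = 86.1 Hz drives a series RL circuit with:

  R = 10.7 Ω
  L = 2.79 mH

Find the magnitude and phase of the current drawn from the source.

Step 1 — Angular frequency: ω = 2π·f = 2π·86.1 = 541 rad/s.
Step 2 — Component impedances:
  R: Z = R = 10.7 Ω
  L: Z = jωL = j·541·0.00279 = 0 + j1.509 Ω
Step 3 — Series combination: Z_total = R + L = 10.7 + j1.509 Ω = 10.81∠8.0° Ω.
Step 4 — Source phasor: V = 6.25∠45.0° V = 4.419 + j4.419 V.
Step 5 — Ohm's law: I = V / Z_total = (4.419 + j4.419) / (10.7 + j1.509) = 0.4621 + j0.3478 A.
Step 6 — Convert to polar: |I| = 0.5784 A, ∠I = 37.0°.

I = 0.5784∠37.0° A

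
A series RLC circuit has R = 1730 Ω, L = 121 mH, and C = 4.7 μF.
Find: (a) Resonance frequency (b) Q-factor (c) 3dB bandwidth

Step 1 — Resonance: ω₀ = 1/√(LC) = 1/√(0.121·4.7e-06) = 1326 rad/s.
Step 2 — f₀ = ω₀/(2π) = 211 Hz.
Step 3 — Series Q: Q = ω₀L/R = 1326·0.121/1730 = 0.09275.
Step 4 — Bandwidth: Δω = ω₀/Q = 1.43e+04 rad/s; BW = Δω/(2π) = 2276 Hz.

(a) f₀ = 211 Hz  (b) Q = 0.09275  (c) BW = 2276 Hz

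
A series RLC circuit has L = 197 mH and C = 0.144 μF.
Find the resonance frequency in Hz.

Step 1 — Resonance condition Im(Z)=0 gives ω₀ = 1/√(LC).
Step 2 — ω₀ = 1/√(0.197·1.44e-07) = 5937 rad/s.
Step 3 — f₀ = ω₀/(2π) = 944.9 Hz.

f₀ = 944.9 Hz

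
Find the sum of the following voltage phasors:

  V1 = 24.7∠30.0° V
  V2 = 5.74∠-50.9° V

Step 1 — Convert each phasor to rectangular form:
  V1 = 24.7·(cos(30.0°) + j·sin(30.0°)) = 21.39 + j12.35 V
  V2 = 5.74·(cos(-50.9°) + j·sin(-50.9°)) = 3.62 - j4.455 V
Step 2 — Sum components: V_total = 25.01 + j7.895 V.
Step 3 — Convert to polar: |V_total| = 26.23 V, ∠V_total = 17.5°.

V_total = 26.23∠17.5° V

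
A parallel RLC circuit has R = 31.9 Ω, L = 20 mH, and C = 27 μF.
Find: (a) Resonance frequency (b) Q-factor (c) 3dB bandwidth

Step 1 — Resonance: ω₀ = 1/√(LC) = 1/√(0.02·2.7e-05) = 1361 rad/s.
Step 2 — f₀ = ω₀/(2π) = 216.6 Hz.
Step 3 — Parallel Q: Q = R/(ω₀L) = 31.9/(1361·0.02) = 1.172.
Step 4 — Bandwidth: Δω = ω₀/Q = 1161 rad/s; BW = Δω/(2π) = 184.8 Hz.

(a) f₀ = 216.6 Hz  (b) Q = 1.172  (c) BW = 184.8 Hz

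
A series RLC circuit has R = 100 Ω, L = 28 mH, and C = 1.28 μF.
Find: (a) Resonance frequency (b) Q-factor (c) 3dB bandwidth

Step 1 — Resonance condition Im(Z)=0 gives ω₀ = 1/√(LC).
Step 2 — ω₀ = 1/√(0.028·1.28e-06) = 5282 rad/s.
Step 3 — f₀ = ω₀/(2π) = 840.7 Hz.
Step 4 — Series Q: Q = ω₀L/R = 5282·0.028/100 = 1.479.
Step 5 — 3dB bandwidth: Δω = ω₀/Q = 3571 rad/s; BW = Δω/(2π) = 568.4 Hz.

(a) f₀ = 840.7 Hz  (b) Q = 1.479  (c) BW = 568.4 Hz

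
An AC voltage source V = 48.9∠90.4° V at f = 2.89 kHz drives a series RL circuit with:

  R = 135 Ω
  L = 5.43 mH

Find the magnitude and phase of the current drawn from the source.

Step 1 — Angular frequency: ω = 2π·f = 2π·2890 = 1.816e+04 rad/s.
Step 2 — Component impedances:
  R: Z = R = 135 Ω
  L: Z = jωL = j·1.816e+04·0.00543 = 0 + j98.6 Ω
Step 3 — Series combination: Z_total = R + L = 135 + j98.6 Ω = 167.2∠36.1° Ω.
Step 4 — Source phasor: V = 48.9∠90.4° V = -0.3414 + j48.9 V.
Step 5 — Ohm's law: I = V / Z_total = (-0.3414 + j48.9) / (135 + j98.6) = 0.1709 + j0.2374 A.
Step 6 — Convert to polar: |I| = 0.2925 A, ∠I = 54.3°.

I = 0.2925∠54.3° A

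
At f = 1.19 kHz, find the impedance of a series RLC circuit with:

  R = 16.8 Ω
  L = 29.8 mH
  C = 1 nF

Step 1 — Angular frequency: ω = 2π·f = 2π·1190 = 7477 rad/s.
Step 2 — Component impedances:
  R: Z = R = 16.8 Ω
  L: Z = jωL = j·7477·0.0298 = 0 + j222.8 Ω
  C: Z = 1/(jωC) = -j/(ω·C) = 0 - j1.337e+05 Ω
Step 3 — Series combination: Z_total = R + L + C = 16.8 - j1.335e+05 Ω = 1.335e+05∠-90.0° Ω.

Z = 16.8 - j1.335e+05 Ω = 1.335e+05∠-90.0° Ω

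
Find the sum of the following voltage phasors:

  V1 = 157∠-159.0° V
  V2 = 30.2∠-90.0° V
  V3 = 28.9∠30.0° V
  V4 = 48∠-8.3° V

Step 1 — Convert each phasor to rectangular form:
  V1 = 157·(cos(-159.0°) + j·sin(-159.0°)) = -146.6 - j56.26 V
  V2 = 30.2·(cos(-90.0°) + j·sin(-90.0°)) = 0 - j30.2 V
  V3 = 28.9·(cos(30.0°) + j·sin(30.0°)) = 25.03 + j14.45 V
  V4 = 48·(cos(-8.3°) + j·sin(-8.3°)) = 47.5 - j6.929 V
Step 2 — Sum components: V_total = -74.05 - j78.94 V.
Step 3 — Convert to polar: |V_total| = 108.2 V, ∠V_total = -133.2°.

V_total = 108.2∠-133.2° V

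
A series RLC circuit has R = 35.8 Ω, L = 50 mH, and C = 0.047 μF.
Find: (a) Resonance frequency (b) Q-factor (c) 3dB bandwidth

Step 1 — Resonance condition Im(Z)=0 gives ω₀ = 1/√(LC).
Step 2 — ω₀ = 1/√(0.05·4.7e-08) = 2.063e+04 rad/s.
Step 3 — f₀ = ω₀/(2π) = 3283 Hz.
Step 4 — Series Q: Q = ω₀L/R = 2.063e+04·0.05/35.8 = 28.81.
Step 5 — 3dB bandwidth: Δω = ω₀/Q = 716 rad/s; BW = Δω/(2π) = 114 Hz.

(a) f₀ = 3283 Hz  (b) Q = 28.81  (c) BW = 114 Hz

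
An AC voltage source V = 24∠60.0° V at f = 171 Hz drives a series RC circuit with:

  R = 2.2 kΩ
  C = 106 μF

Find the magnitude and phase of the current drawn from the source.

Step 1 — Angular frequency: ω = 2π·f = 2π·171 = 1074 rad/s.
Step 2 — Component impedances:
  R: Z = R = 2200 Ω
  C: Z = 1/(jωC) = -j/(ω·C) = 0 - j8.78 Ω
Step 3 — Series combination: Z_total = R + C = 2200 - j8.78 Ω = 2200∠-0.2° Ω.
Step 4 — Source phasor: V = 24∠60.0° V = 12 + j20.78 V.
Step 5 — Ohm's law: I = V / Z_total = (12 + j20.78) / (2200 - j8.78) = 0.005417 + j0.009469 A.
Step 6 — Convert to polar: |I| = 0.01091 A, ∠I = 60.2°.

I = 0.01091∠60.2° A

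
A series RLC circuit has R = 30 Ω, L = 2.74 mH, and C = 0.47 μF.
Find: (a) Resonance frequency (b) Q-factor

Step 1 — Resonance condition Im(Z)=0 gives ω₀ = 1/√(LC).
Step 2 — ω₀ = 1/√(0.00274·4.7e-07) = 2.787e+04 rad/s.
Step 3 — f₀ = ω₀/(2π) = 4435 Hz.
Step 4 — Series Q: Q = ω₀L/R = 2.787e+04·0.00274/30 = 2.545.

(a) f₀ = 4435 Hz  (b) Q = 2.545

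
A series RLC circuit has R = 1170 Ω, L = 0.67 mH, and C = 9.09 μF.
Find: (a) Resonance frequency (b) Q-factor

Step 1 — Resonance condition Im(Z)=0 gives ω₀ = 1/√(LC).
Step 2 — ω₀ = 1/√(0.00067·9.09e-06) = 1.281e+04 rad/s.
Step 3 — f₀ = ω₀/(2π) = 2039 Hz.
Step 4 — Series Q: Q = ω₀L/R = 1.281e+04·0.00067/1170 = 0.007338.

(a) f₀ = 2039 Hz  (b) Q = 0.007338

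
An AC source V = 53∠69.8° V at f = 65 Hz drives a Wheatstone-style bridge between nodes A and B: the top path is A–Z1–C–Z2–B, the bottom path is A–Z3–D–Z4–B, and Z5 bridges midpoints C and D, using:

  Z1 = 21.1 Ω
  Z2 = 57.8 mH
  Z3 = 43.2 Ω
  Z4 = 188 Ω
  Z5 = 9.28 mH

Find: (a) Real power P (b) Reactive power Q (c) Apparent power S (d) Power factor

Step 1 — Angular frequency: ω = 2π·f = 2π·65 = 408.4 rad/s.
Step 2 — Component impedances:
  Z1: Z = R = 21.1 Ω
  Z2: Z = jωL = j·408.4·0.0578 = 0 + j23.61 Ω
  Z3: Z = R = 43.2 Ω
  Z4: Z = R = 188 Ω
  Z5: Z = jωL = j·408.4·0.00928 = 0 + j3.79 Ω
Step 3 — Bridge requires nodal analysis (the Z5 bridge couples midpoints C and D, so the two paths cannot be reduced to a simple series/parallel combination). Setting node B to ground and injecting 1 A at node A, the 3-node admittance system at A, C, D solves to V_A = Z_AB = 17.41 + j23.53 Ω = 29.27∠53.5° Ω.
Step 4 — Source phasor: V = 53∠69.8° V = 18.3 + j49.74 V.
Step 5 — Current: I = V / Z = 1.738 + j0.5083 A = 1.811∠16.3° A.
Step 6 — Complex power: S = V·I* = 57.09 + j77.15 VA.
Step 7 — Real power: P = Re(S) = 57.09 W.
Step 8 — Reactive power: Q = Im(S) = 77.15 VAR.
Step 9 — Apparent power: |S| = 95.98 VA.
Step 10 — Power factor: PF = P/|S| = 0.5948 (lagging).

(a) P = 57.09 W  (b) Q = 77.15 VAR  (c) S = 95.98 VA  (d) PF = 0.5948 (lagging)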